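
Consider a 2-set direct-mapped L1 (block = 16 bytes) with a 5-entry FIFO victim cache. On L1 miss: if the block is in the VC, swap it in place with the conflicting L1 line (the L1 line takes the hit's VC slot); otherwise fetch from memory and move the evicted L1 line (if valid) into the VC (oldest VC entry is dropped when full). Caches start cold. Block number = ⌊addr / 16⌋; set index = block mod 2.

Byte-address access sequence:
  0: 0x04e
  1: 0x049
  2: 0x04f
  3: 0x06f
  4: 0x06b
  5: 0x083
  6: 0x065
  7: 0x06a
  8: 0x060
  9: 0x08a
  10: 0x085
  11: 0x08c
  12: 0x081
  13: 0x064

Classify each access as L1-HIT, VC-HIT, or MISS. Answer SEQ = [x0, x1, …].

SEQ = [MISS, L1-HIT, L1-HIT, MISS, L1-HIT, MISS, VC-HIT, L1-HIT, L1-HIT, VC-HIT, L1-HIT, L1-HIT, L1-HIT, VC-HIT]

  [0] addr=0x4e blk=4 s=0: MISS | VC []
  [1] addr=0x49 blk=4 s=0: L1-HIT | VC []
  [2] addr=0x4f blk=4 s=0: L1-HIT | VC []
  [3] addr=0x6f blk=6 s=0: MISS | VC [4]
  [4] addr=0x6b blk=6 s=0: L1-HIT | VC [4]
  [5] addr=0x83 blk=8 s=0: MISS | VC [4, 6]
  [6] addr=0x65 blk=6 s=0: VC-HIT | VC [4, 8]
  [7] addr=0x6a blk=6 s=0: L1-HIT | VC [4, 8]
  [8] addr=0x60 blk=6 s=0: L1-HIT | VC [4, 8]
  [9] addr=0x8a blk=8 s=0: VC-HIT | VC [4, 6]
  [10] addr=0x85 blk=8 s=0: L1-HIT | VC [4, 6]
  [11] addr=0x8c blk=8 s=0: L1-HIT | VC [4, 6]
  [12] addr=0x81 blk=8 s=0: L1-HIT | VC [4, 6]
  [13] addr=0x64 blk=6 s=0: VC-HIT | VC [4, 8]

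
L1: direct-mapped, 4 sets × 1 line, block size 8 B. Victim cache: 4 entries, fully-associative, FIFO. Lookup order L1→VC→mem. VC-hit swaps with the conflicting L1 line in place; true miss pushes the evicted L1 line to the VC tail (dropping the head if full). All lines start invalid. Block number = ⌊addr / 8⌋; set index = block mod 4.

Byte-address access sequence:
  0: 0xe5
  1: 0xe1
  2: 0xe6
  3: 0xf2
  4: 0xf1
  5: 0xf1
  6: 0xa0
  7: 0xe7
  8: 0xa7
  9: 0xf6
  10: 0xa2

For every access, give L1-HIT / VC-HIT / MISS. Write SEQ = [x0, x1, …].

SEQ = [MISS, L1-HIT, L1-HIT, MISS, L1-HIT, L1-HIT, MISS, VC-HIT, VC-HIT, L1-HIT, L1-HIT]

  [0] addr=0xe5 blk=28 s=0: MISS | VC []
  [1] addr=0xe1 blk=28 s=0: L1-HIT | VC []
  [2] addr=0xe6 blk=28 s=0: L1-HIT | VC []
  [3] addr=0xf2 blk=30 s=2: MISS | VC []
  [4] addr=0xf1 blk=30 s=2: L1-HIT | VC []
  [5] addr=0xf1 blk=30 s=2: L1-HIT | VC []
  [6] addr=0xa0 blk=20 s=0: MISS | VC [28]
  [7] addr=0xe7 blk=28 s=0: VC-HIT | VC [20]
  [8] addr=0xa7 blk=20 s=0: VC-HIT | VC [28]
  [9] addr=0xf6 blk=30 s=2: L1-HIT | VC [28]
  [10] addr=0xa2 blk=20 s=0: L1-HIT | VC [28]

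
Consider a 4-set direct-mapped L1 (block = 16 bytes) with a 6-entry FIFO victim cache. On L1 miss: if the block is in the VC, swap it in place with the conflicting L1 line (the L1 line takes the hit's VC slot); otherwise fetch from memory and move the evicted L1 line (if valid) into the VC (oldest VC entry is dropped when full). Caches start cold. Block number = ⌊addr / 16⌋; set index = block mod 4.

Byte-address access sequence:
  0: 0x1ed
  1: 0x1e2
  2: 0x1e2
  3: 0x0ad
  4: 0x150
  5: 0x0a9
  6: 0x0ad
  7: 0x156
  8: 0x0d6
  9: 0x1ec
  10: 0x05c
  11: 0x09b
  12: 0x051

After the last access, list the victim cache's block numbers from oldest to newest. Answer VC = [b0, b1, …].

VC = [10, 21, 13, 9]

0: 0x1ed (blk 30, set 2) → MISS  vc=[]
1: 0x1e2 (blk 30, set 2) → L1-HIT  vc=[]
2: 0x1e2 (blk 30, set 2) → L1-HIT  vc=[]
3: 0xad (blk 10, set 2) → MISS  vc=[30]
4: 0x150 (blk 21, set 1) → MISS  vc=[30]
5: 0xa9 (blk 10, set 2) → L1-HIT  vc=[30]
6: 0xad (blk 10, set 2) → L1-HIT  vc=[30]
7: 0x156 (blk 21, set 1) → L1-HIT  vc=[30]
8: 0xd6 (blk 13, set 1) → MISS  vc=[30, 21]
9: 0x1ec (blk 30, set 2) → VC-HIT  vc=[10, 21]
10: 0x5c (blk 5, set 1) → MISS  vc=[10, 21, 13]
11: 0x9b (blk 9, set 1) → MISS  vc=[10, 21, 13, 5]
12: 0x51 (blk 5, set 1) → VC-HIT  vc=[10, 21, 13, 9]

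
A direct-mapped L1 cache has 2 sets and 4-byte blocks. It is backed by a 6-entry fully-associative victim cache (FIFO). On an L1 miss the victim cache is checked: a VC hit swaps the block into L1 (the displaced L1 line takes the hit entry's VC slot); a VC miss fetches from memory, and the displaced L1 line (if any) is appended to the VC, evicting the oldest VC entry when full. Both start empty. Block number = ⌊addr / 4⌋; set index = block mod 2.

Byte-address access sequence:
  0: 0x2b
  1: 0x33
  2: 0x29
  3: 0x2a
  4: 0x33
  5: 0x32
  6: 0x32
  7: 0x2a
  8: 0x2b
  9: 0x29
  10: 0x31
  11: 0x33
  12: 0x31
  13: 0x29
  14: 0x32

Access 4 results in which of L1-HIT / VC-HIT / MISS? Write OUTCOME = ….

OUTCOME = VC-HIT

#0 0x2b→b10/s0 MISS; vc=[]
#1 0x33→b12/s0 MISS; vc=[10]
#2 0x29→b10/s0 VC-HIT; vc=[12]
#3 0x2a→b10/s0 L1-HIT; vc=[12]
#4 0x33→b12/s0 VC-HIT; vc=[10]
#5 0x32→b12/s0 L1-HIT; vc=[10]
#6 0x32→b12/s0 L1-HIT; vc=[10]
#7 0x2a→b10/s0 VC-HIT; vc=[12]
#8 0x2b→b10/s0 L1-HIT; vc=[12]
#9 0x29→b10/s0 L1-HIT; vc=[12]
#10 0x31→b12/s0 VC-HIT; vc=[10]
#11 0x33→b12/s0 L1-HIT; vc=[10]
#12 0x31→b12/s0 L1-HIT; vc=[10]
#13 0x29→b10/s0 VC-HIT; vc=[12]
#14 0x32→b12/s0 VC-HIT; vc=[10]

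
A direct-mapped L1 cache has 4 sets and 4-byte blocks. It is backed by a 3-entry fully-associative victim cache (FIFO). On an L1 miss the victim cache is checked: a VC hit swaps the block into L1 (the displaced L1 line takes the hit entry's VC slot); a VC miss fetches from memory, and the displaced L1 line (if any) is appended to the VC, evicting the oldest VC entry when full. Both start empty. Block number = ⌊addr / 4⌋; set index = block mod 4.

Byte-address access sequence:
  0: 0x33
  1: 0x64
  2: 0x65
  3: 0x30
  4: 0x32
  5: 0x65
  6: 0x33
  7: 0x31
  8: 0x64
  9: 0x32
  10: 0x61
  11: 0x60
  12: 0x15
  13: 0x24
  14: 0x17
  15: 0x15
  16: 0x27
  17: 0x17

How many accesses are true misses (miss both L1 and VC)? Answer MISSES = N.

#0 0x33→b12/s0 MISS; vc=[]
#1 0x64→b25/s1 MISS; vc=[]
#2 0x65→b25/s1 L1-HIT; vc=[]
#3 0x30→b12/s0 L1-HIT; vc=[]
#4 0x32→b12/s0 L1-HIT; vc=[]
#5 0x65→b25/s1 L1-HIT; vc=[]
#6 0x33→b12/s0 L1-HIT; vc=[]
#7 0x31→b12/s0 L1-HIT; vc=[]
#8 0x64→b25/s1 L1-HIT; vc=[]
#9 0x32→b12/s0 L1-HIT; vc=[]
#10 0x61→b24/s0 MISS; vc=[12]
#11 0x60→b24/s0 L1-HIT; vc=[12]
#12 0x15→b5/s1 MISS; vc=[12,25]
#13 0x24→b9/s1 MISS; vc=[12,25,5]
#14 0x17→b5/s1 VC-HIT; vc=[12,25,9]
#15 0x15→b5/s1 L1-HIT; vc=[12,25,9]
#16 0x27→b9/s1 VC-HIT; vc=[12,25,5]
#17 0x17→b5/s1 VC-HIT; vc=[12,25,9]

MISSES = 5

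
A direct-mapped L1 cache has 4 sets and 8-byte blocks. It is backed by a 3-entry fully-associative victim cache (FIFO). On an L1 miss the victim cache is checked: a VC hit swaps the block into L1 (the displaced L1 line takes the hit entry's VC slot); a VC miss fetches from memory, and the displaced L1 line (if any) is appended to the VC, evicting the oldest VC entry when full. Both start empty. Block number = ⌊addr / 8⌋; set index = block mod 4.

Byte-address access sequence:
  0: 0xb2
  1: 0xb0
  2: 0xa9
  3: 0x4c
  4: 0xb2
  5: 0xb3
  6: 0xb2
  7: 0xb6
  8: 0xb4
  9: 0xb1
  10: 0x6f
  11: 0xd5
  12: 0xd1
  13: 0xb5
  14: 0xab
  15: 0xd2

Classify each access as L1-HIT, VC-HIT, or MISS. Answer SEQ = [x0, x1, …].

#0 0xb2→b22/s2 MISS; vc=[]
#1 0xb0→b22/s2 L1-HIT; vc=[]
#2 0xa9→b21/s1 MISS; vc=[]
#3 0x4c→b9/s1 MISS; vc=[21]
#4 0xb2→b22/s2 L1-HIT; vc=[21]
#5 0xb3→b22/s2 L1-HIT; vc=[21]
#6 0xb2→b22/s2 L1-HIT; vc=[21]
#7 0xb6→b22/s2 L1-HIT; vc=[21]
#8 0xb4→b22/s2 L1-HIT; vc=[21]
#9 0xb1→b22/s2 L1-HIT; vc=[21]
#10 0x6f→b13/s1 MISS; vc=[21,9]
#11 0xd5→b26/s2 MISS; vc=[21,9,22]
#12 0xd1→b26/s2 L1-HIT; vc=[21,9,22]
#13 0xb5→b22/s2 VC-HIT; vc=[21,9,26]
#14 0xab→b21/s1 VC-HIT; vc=[13,9,26]
#15 0xd2→b26/s2 VC-HIT; vc=[13,9,22]

SEQ = [MISS, L1-HIT, MISS, MISS, L1-HIT, L1-HIT, L1-HIT, L1-HIT, L1-HIT, L1-HIT, MISS, MISS, L1-HIT, VC-HIT, VC-HIT, VC-HIT]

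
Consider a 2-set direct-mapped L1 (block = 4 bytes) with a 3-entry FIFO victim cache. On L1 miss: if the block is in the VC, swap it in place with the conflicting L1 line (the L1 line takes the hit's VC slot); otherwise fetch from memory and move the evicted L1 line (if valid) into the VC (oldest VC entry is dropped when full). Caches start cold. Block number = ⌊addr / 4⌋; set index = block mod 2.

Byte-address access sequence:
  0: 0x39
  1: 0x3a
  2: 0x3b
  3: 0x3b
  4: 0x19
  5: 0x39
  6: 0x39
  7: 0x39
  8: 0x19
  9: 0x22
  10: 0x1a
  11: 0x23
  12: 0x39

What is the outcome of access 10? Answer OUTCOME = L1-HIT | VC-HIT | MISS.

  [0] addr=0x39 blk=14 s=0: MISS | VC []
  [1] addr=0x3a blk=14 s=0: L1-HIT | VC []
  [2] addr=0x3b blk=14 s=0: L1-HIT | VC []
  [3] addr=0x3b blk=14 s=0: L1-HIT | VC []
  [4] addr=0x19 blk=6 s=0: MISS | VC [14]
  [5] addr=0x39 blk=14 s=0: VC-HIT | VC [6]
  [6] addr=0x39 blk=14 s=0: L1-HIT | VC [6]
  [7] addr=0x39 blk=14 s=0: L1-HIT | VC [6]
  [8] addr=0x19 blk=6 s=0: VC-HIT | VC [14]
  [9] addr=0x22 blk=8 s=0: MISS | VC [14, 6]
  [10] addr=0x1a blk=6 s=0: VC-HIT | VC [14, 8]
  [11] addr=0x23 blk=8 s=0: VC-HIT | VC [14, 6]
  [12] addr=0x39 blk=14 s=0: VC-HIT | VC [8, 6]

OUTCOME = VC-HIT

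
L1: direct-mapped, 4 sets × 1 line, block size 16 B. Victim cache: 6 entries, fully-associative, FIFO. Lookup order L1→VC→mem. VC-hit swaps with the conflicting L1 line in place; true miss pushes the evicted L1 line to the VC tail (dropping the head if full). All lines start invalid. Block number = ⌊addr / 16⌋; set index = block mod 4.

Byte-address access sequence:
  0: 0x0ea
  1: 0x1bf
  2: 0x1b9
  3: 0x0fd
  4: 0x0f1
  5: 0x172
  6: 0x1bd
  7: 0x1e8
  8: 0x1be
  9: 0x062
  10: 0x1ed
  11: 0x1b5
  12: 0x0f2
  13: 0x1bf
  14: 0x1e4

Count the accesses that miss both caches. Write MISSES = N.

MISSES = 6

0: 0xea (blk 14, set 2) → MISS  vc=[]
1: 0x1bf (blk 27, set 3) → MISS  vc=[]
2: 0x1b9 (blk 27, set 3) → L1-HIT  vc=[]
3: 0xfd (blk 15, set 3) → MISS  vc=[27]
4: 0xf1 (blk 15, set 3) → L1-HIT  vc=[27]
5: 0x172 (blk 23, set 3) → MISS  vc=[27, 15]
6: 0x1bd (blk 27, set 3) → VC-HIT  vc=[23, 15]
7: 0x1e8 (blk 30, set 2) → MISS  vc=[23, 15, 14]
8: 0x1be (blk 27, set 3) → L1-HIT  vc=[23, 15, 14]
9: 0x62 (blk 6, set 2) → MISS  vc=[23, 15, 14, 30]
10: 0x1ed (blk 30, set 2) → VC-HIT  vc=[23, 15, 14, 6]
11: 0x1b5 (blk 27, set 3) → L1-HIT  vc=[23, 15, 14, 6]
12: 0xf2 (blk 15, set 3) → VC-HIT  vc=[23, 27, 14, 6]
13: 0x1bf (blk 27, set 3) → VC-HIT  vc=[23, 15, 14, 6]
14: 0x1e4 (blk 30, set 2) → L1-HIT  vc=[23, 15, 14, 6]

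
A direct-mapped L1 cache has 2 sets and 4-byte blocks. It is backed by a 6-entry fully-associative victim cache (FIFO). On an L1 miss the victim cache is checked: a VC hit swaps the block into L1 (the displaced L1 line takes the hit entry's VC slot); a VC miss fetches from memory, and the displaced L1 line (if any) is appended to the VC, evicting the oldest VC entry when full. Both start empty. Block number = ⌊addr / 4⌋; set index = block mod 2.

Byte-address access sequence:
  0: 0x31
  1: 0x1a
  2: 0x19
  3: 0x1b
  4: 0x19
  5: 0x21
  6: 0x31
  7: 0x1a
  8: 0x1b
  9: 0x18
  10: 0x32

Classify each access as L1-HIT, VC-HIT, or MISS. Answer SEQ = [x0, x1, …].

SEQ = [MISS, MISS, L1-HIT, L1-HIT, L1-HIT, MISS, VC-HIT, VC-HIT, L1-HIT, L1-HIT, VC-HIT]

0: 0x31 (blk 12, set 0) → MISS  vc=[]
1: 0x1a (blk 6, set 0) → MISS  vc=[12]
2: 0x19 (blk 6, set 0) → L1-HIT  vc=[12]
3: 0x1b (blk 6, set 0) → L1-HIT  vc=[12]
4: 0x19 (blk 6, set 0) → L1-HIT  vc=[12]
5: 0x21 (blk 8, set 0) → MISS  vc=[12, 6]
6: 0x31 (blk 12, set 0) → VC-HIT  vc=[8, 6]
7: 0x1a (blk 6, set 0) → VC-HIT  vc=[8, 12]
8: 0x1b (blk 6, set 0) → L1-HIT  vc=[8, 12]
9: 0x18 (blk 6, set 0) → L1-HIT  vc=[8, 12]
10: 0x32 (blk 12, set 0) → VC-HIT  vc=[8, 6]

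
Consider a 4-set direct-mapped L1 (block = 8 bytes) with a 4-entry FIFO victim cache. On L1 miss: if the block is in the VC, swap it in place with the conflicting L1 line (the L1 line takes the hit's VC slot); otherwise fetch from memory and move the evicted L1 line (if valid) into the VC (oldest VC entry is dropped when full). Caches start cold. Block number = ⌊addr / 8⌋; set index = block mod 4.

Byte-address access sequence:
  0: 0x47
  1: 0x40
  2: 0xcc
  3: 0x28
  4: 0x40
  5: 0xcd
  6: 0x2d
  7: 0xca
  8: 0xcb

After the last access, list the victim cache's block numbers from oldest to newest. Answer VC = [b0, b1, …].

VC = [5]

#0 0x47→b8/s0 MISS; vc=[]
#1 0x40→b8/s0 L1-HIT; vc=[]
#2 0xcc→b25/s1 MISS; vc=[]
#3 0x28→b5/s1 MISS; vc=[25]
#4 0x40→b8/s0 L1-HIT; vc=[25]
#5 0xcd→b25/s1 VC-HIT; vc=[5]
#6 0x2d→b5/s1 VC-HIT; vc=[25]
#7 0xca→b25/s1 VC-HIT; vc=[5]
#8 0xcb→b25/s1 L1-HIT; vc=[5]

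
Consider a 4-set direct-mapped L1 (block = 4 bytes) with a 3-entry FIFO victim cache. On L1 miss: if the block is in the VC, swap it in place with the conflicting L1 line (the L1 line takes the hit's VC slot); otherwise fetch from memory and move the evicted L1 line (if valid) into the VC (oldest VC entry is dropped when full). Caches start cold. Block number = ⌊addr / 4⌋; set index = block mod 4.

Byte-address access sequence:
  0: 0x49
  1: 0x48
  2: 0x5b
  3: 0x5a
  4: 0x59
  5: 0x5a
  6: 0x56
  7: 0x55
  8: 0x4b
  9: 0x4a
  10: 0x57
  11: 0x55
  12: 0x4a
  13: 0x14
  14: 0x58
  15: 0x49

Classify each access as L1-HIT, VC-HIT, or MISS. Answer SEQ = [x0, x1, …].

SEQ = [MISS, L1-HIT, MISS, L1-HIT, L1-HIT, L1-HIT, MISS, L1-HIT, VC-HIT, L1-HIT, L1-HIT, L1-HIT, L1-HIT, MISS, VC-HIT, VC-HIT]

#0 0x49→b18/s2 MISS; vc=[]
#1 0x48→b18/s2 L1-HIT; vc=[]
#2 0x5b→b22/s2 MISS; vc=[18]
#3 0x5a→b22/s2 L1-HIT; vc=[18]
#4 0x59→b22/s2 L1-HIT; vc=[18]
#5 0x5a→b22/s2 L1-HIT; vc=[18]
#6 0x56→b21/s1 MISS; vc=[18]
#7 0x55→b21/s1 L1-HIT; vc=[18]
#8 0x4b→b18/s2 VC-HIT; vc=[22]
#9 0x4a→b18/s2 L1-HIT; vc=[22]
#10 0x57→b21/s1 L1-HIT; vc=[22]
#11 0x55→b21/s1 L1-HIT; vc=[22]
#12 0x4a→b18/s2 L1-HIT; vc=[22]
#13 0x14→b5/s1 MISS; vc=[22,21]
#14 0x58→b22/s2 VC-HIT; vc=[18,21]
#15 0x49→b18/s2 VC-HIT; vc=[22,21]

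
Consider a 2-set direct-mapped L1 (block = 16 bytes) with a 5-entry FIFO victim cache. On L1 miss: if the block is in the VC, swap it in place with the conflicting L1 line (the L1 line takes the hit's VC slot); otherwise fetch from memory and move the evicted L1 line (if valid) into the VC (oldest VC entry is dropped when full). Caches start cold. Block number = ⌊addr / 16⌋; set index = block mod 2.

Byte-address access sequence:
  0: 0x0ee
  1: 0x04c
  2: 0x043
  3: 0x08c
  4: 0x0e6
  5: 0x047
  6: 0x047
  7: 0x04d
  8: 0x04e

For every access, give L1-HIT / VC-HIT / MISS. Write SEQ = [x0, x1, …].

SEQ = [MISS, MISS, L1-HIT, MISS, VC-HIT, VC-HIT, L1-HIT, L1-HIT, L1-HIT]

#0 0xee→b14/s0 MISS; vc=[]
#1 0x4c→b4/s0 MISS; vc=[14]
#2 0x43→b4/s0 L1-HIT; vc=[14]
#3 0x8c→b8/s0 MISS; vc=[14,4]
#4 0xe6→b14/s0 VC-HIT; vc=[8,4]
#5 0x47→b4/s0 VC-HIT; vc=[8,14]
#6 0x47→b4/s0 L1-HIT; vc=[8,14]
#7 0x4d→b4/s0 L1-HIT; vc=[8,14]
#8 0x4e→b4/s0 L1-HIT; vc=[8,14]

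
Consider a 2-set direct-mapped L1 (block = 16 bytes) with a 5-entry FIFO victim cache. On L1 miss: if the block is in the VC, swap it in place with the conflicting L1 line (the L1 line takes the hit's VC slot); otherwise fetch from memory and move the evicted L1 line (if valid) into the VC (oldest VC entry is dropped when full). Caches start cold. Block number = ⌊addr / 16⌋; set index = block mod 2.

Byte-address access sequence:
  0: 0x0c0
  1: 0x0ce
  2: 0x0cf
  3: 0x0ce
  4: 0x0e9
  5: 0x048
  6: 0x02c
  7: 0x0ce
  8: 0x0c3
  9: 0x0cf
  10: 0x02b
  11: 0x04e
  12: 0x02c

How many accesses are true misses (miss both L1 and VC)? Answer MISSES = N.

  [0] addr=0xc0 blk=12 s=0: MISS | VC []
  [1] addr=0xce blk=12 s=0: L1-HIT | VC []
  [2] addr=0xcf blk=12 s=0: L1-HIT | VC []
  [3] addr=0xce blk=12 s=0: L1-HIT | VC []
  [4] addr=0xe9 blk=14 s=0: MISS | VC [12]
  [5] addr=0x48 blk=4 s=0: MISS | VC [12, 14]
  [6] addr=0x2c blk=2 s=0: MISS | VC [12, 14, 4]
  [7] addr=0xce blk=12 s=0: VC-HIT | VC [2, 14, 4]
  [8] addr=0xc3 blk=12 s=0: L1-HIT | VC [2, 14, 4]
  [9] addr=0xcf blk=12 s=0: L1-HIT | VC [2, 14, 4]
  [10] addr=0x2b blk=2 s=0: VC-HIT | VC [12, 14, 4]
  [11] addr=0x4e blk=4 s=0: VC-HIT | VC [12, 14, 2]
  [12] addr=0x2c blk=2 s=0: VC-HIT | VC [12, 14, 4]

MISSES = 4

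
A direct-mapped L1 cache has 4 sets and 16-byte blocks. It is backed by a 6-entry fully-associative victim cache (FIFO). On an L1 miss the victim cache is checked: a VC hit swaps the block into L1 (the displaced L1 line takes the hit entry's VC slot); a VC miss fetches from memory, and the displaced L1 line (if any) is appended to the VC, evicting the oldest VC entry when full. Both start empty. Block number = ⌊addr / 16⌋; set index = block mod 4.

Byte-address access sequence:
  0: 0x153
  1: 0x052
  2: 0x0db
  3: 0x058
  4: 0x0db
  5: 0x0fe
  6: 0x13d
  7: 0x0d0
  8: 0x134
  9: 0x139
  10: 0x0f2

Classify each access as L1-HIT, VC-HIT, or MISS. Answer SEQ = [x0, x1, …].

SEQ = [MISS, MISS, MISS, VC-HIT, VC-HIT, MISS, MISS, L1-HIT, L1-HIT, L1-HIT, VC-HIT]

0: 0x153 (blk 21, set 1) → MISS  vc=[]
1: 0x52 (blk 5, set 1) → MISS  vc=[21]
2: 0xdb (blk 13, set 1) → MISS  vc=[21, 5]
3: 0x58 (blk 5, set 1) → VC-HIT  vc=[21, 13]
4: 0xdb (blk 13, set 1) → VC-HIT  vc=[21, 5]
5: 0xfe (blk 15, set 3) → MISS  vc=[21, 5]
6: 0x13d (blk 19, set 3) → MISS  vc=[21, 5, 15]
7: 0xd0 (blk 13, set 1) → L1-HIT  vc=[21, 5, 15]
8: 0x134 (blk 19, set 3) → L1-HIT  vc=[21, 5, 15]
9: 0x139 (blk 19, set 3) → L1-HIT  vc=[21, 5, 15]
10: 0xf2 (blk 15, set 3) → VC-HIT  vc=[21, 5, 19]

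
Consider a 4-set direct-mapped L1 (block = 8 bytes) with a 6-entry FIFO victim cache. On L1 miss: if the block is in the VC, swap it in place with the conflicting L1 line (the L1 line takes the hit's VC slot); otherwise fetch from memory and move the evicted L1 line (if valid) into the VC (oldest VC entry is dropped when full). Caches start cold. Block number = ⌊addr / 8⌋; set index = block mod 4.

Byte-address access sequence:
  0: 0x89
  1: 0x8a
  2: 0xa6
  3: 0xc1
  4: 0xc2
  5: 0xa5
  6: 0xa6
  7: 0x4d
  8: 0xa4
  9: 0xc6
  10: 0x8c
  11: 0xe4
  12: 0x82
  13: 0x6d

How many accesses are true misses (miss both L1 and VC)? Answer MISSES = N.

MISSES = 7

  [0] addr=0x89 blk=17 s=1: MISS | VC []
  [1] addr=0x8a blk=17 s=1: L1-HIT | VC []
  [2] addr=0xa6 blk=20 s=0: MISS | VC []
  [3] addr=0xc1 blk=24 s=0: MISS | VC [20]
  [4] addr=0xc2 blk=24 s=0: L1-HIT | VC [20]
  [5] addr=0xa5 blk=20 s=0: VC-HIT | VC [24]
  [6] addr=0xa6 blk=20 s=0: L1-HIT | VC [24]
  [7] addr=0x4d blk=9 s=1: MISS | VC [24, 17]
  [8] addr=0xa4 blk=20 s=0: L1-HIT | VC [24, 17]
  [9] addr=0xc6 blk=24 s=0: VC-HIT | VC [20, 17]
  [10] addr=0x8c blk=17 s=1: VC-HIT | VC [20, 9]
  [11] addr=0xe4 blk=28 s=0: MISS | VC [20, 9, 24]
  [12] addr=0x82 blk=16 s=0: MISS | VC [20, 9, 24, 28]
  [13] addr=0x6d blk=13 s=1: MISS | VC [20, 9, 24, 28, 17]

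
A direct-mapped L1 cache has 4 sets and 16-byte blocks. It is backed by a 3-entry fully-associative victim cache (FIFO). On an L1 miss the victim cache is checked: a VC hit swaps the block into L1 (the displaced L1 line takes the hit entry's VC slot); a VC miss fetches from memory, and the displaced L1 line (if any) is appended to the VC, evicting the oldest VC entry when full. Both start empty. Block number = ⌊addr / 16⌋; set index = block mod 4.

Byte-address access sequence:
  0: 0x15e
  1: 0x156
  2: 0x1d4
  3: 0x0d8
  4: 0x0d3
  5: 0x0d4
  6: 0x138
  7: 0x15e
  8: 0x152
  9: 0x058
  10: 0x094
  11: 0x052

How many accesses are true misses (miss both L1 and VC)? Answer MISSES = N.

MISSES = 6

  [0] addr=0x15e blk=21 s=1: MISS | VC []
  [1] addr=0x156 blk=21 s=1: L1-HIT | VC []
  [2] addr=0x1d4 blk=29 s=1: MISS | VC [21]
  [3] addr=0xd8 blk=13 s=1: MISS | VC [21, 29]
  [4] addr=0xd3 blk=13 s=1: L1-HIT | VC [21, 29]
  [5] addr=0xd4 blk=13 s=1: L1-HIT | VC [21, 29]
  [6] addr=0x138 blk=19 s=3: MISS | VC [21, 29]
  [7] addr=0x15e blk=21 s=1: VC-HIT | VC [13, 29]
  [8] addr=0x152 blk=21 s=1: L1-HIT | VC [13, 29]
  [9] addr=0x58 blk=5 s=1: MISS | VC [13, 29, 21]
  [10] addr=0x94 blk=9 s=1: MISS | VC [29, 21, 5]
  [11] addr=0x52 blk=5 s=1: VC-HIT | VC [29, 21, 9]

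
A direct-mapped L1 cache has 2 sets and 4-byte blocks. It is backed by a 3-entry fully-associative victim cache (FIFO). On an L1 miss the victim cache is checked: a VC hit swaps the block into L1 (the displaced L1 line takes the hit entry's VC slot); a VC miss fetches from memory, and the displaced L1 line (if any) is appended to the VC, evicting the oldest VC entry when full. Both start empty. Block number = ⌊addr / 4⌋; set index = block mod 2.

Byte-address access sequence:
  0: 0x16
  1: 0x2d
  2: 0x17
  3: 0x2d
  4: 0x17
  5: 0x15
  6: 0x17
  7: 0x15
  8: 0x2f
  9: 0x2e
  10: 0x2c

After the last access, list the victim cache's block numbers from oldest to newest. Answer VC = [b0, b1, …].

VC = [5]

  [0] addr=0x16 blk=5 s=1: MISS | VC []
  [1] addr=0x2d blk=11 s=1: MISS | VC [5]
  [2] addr=0x17 blk=5 s=1: VC-HIT | VC [11]
  [3] addr=0x2d blk=11 s=1: VC-HIT | VC [5]
  [4] addr=0x17 blk=5 s=1: VC-HIT | VC [11]
  [5] addr=0x15 blk=5 s=1: L1-HIT | VC [11]
  [6] addr=0x17 blk=5 s=1: L1-HIT | VC [11]
  [7] addr=0x15 blk=5 s=1: L1-HIT | VC [11]
  [8] addr=0x2f blk=11 s=1: VC-HIT | VC [5]
  [9] addr=0x2e blk=11 s=1: L1-HIT | VC [5]
  [10] addr=0x2c blk=11 s=1: L1-HIT | VC [5]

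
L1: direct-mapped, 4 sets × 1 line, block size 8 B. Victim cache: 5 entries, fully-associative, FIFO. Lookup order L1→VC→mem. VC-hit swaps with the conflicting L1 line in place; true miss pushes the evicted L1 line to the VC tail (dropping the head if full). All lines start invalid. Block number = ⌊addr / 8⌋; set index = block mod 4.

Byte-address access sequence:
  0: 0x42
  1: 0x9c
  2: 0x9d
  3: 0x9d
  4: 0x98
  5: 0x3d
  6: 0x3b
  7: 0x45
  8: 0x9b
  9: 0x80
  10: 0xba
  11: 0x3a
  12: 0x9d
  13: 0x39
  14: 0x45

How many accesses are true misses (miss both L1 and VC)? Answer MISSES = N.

MISSES = 5

0: 0x42 (blk 8, set 0) → MISS  vc=[]
1: 0x9c (blk 19, set 3) → MISS  vc=[]
2: 0x9d (blk 19, set 3) → L1-HIT  vc=[]
3: 0x9d (blk 19, set 3) → L1-HIT  vc=[]
4: 0x98 (blk 19, set 3) → L1-HIT  vc=[]
5: 0x3d (blk 7, set 3) → MISS  vc=[19]
6: 0x3b (blk 7, set 3) → L1-HIT  vc=[19]
7: 0x45 (blk 8, set 0) → L1-HIT  vc=[19]
8: 0x9b (blk 19, set 3) → VC-HIT  vc=[7]
9: 0x80 (blk 16, set 0) → MISS  vc=[7, 8]
10: 0xba (blk 23, set 3) → MISS  vc=[7, 8, 19]
11: 0x3a (blk 7, set 3) → VC-HIT  vc=[23, 8, 19]
12: 0x9d (blk 19, set 3) → VC-HIT  vc=[23, 8, 7]
13: 0x39 (blk 7, set 3) → VC-HIT  vc=[23, 8, 19]
14: 0x45 (blk 8, set 0) → VC-HIT  vc=[23, 16, 19]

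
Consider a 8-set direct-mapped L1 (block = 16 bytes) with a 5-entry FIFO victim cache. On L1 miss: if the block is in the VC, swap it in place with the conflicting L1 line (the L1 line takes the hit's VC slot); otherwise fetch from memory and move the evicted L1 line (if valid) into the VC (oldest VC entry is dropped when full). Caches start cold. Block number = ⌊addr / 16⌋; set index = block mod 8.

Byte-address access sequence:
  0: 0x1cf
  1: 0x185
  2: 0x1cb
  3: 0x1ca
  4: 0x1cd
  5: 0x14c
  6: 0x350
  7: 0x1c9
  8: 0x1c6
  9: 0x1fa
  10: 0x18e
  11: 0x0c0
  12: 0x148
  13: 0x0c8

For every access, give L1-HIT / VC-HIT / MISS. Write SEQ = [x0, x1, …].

0: 0x1cf (blk 28, set 4) → MISS  vc=[]
1: 0x185 (blk 24, set 0) → MISS  vc=[]
2: 0x1cb (blk 28, set 4) → L1-HIT  vc=[]
3: 0x1ca (blk 28, set 4) → L1-HIT  vc=[]
4: 0x1cd (blk 28, set 4) → L1-HIT  vc=[]
5: 0x14c (blk 20, set 4) → MISS  vc=[28]
6: 0x350 (blk 53, set 5) → MISS  vc=[28]
7: 0x1c9 (blk 28, set 4) → VC-HIT  vc=[20]
8: 0x1c6 (blk 28, set 4) → L1-HIT  vc=[20]
9: 0x1fa (blk 31, set 7) → MISS  vc=[20]
10: 0x18e (blk 24, set 0) → L1-HIT  vc=[20]
11: 0xc0 (blk 12, set 4) → MISS  vc=[20, 28]
12: 0x148 (blk 20, set 4) → VC-HIT  vc=[12, 28]
13: 0xc8 (blk 12, set 4) → VC-HIT  vc=[20, 28]

SEQ = [MISS, MISS, L1-HIT, L1-HIT, L1-HIT, MISS, MISS, VC-HIT, L1-HIT, MISS, L1-HIT, MISS, VC-HIT, VC-HIT]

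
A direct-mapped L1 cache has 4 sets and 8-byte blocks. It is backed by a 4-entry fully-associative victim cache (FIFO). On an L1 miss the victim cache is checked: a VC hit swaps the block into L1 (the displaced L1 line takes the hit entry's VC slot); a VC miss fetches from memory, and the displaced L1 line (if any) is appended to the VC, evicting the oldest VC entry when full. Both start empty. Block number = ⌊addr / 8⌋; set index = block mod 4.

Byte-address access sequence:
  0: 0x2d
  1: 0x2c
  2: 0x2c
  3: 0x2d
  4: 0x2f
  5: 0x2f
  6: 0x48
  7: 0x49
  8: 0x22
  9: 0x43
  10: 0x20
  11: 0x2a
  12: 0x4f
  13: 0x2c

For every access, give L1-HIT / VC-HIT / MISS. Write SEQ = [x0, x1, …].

  [0] addr=0x2d blk=5 s=1: MISS | VC []
  [1] addr=0x2c blk=5 s=1: L1-HIT | VC []
  [2] addr=0x2c blk=5 s=1: L1-HIT | VC []
  [3] addr=0x2d blk=5 s=1: L1-HIT | VC []
  [4] addr=0x2f blk=5 s=1: L1-HIT | VC []
  [5] addr=0x2f blk=5 s=1: L1-HIT | VC []
  [6] addr=0x48 blk=9 s=1: MISS | VC [5]
  [7] addr=0x49 blk=9 s=1: L1-HIT | VC [5]
  [8] addr=0x22 blk=4 s=0: MISS | VC [5]
  [9] addr=0x43 blk=8 s=0: MISS | VC [5, 4]
  [10] addr=0x20 blk=4 s=0: VC-HIT | VC [5, 8]
  [11] addr=0x2a blk=5 s=1: VC-HIT | VC [9, 8]
  [12] addr=0x4f blk=9 s=1: VC-HIT | VC [5, 8]
  [13] addr=0x2c blk=5 s=1: VC-HIT | VC [9, 8]

SEQ = [MISS, L1-HIT, L1-HIT, L1-HIT, L1-HIT, L1-HIT, MISS, L1-HIT, MISS, MISS, VC-HIT, VC-HIT, VC-HIT, VC-HIT]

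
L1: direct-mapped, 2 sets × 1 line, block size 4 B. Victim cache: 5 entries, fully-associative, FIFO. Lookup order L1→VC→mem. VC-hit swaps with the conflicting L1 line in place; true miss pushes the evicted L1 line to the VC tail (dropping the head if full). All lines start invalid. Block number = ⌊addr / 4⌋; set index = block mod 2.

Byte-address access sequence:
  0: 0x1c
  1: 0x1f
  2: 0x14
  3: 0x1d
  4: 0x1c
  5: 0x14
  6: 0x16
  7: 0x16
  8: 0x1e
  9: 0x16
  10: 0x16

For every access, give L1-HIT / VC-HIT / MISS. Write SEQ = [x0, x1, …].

  [0] addr=0x1c blk=7 s=1: MISS | VC []
  [1] addr=0x1f blk=7 s=1: L1-HIT | VC []
  [2] addr=0x14 blk=5 s=1: MISS | VC [7]
  [3] addr=0x1d blk=7 s=1: VC-HIT | VC [5]
  [4] addr=0x1c blk=7 s=1: L1-HIT | VC [5]
  [5] addr=0x14 blk=5 s=1: VC-HIT | VC [7]
  [6] addr=0x16 blk=5 s=1: L1-HIT | VC [7]
  [7] addr=0x16 blk=5 s=1: L1-HIT | VC [7]
  [8] addr=0x1e blk=7 s=1: VC-HIT | VC [5]
  [9] addr=0x16 blk=5 s=1: VC-HIT | VC [7]
  [10] addr=0x16 blk=5 s=1: L1-HIT | VC [7]

SEQ = [MISS, L1-HIT, MISS, VC-HIT, L1-HIT, VC-HIT, L1-HIT, L1-HIT, VC-HIT, VC-HIT, L1-HIT]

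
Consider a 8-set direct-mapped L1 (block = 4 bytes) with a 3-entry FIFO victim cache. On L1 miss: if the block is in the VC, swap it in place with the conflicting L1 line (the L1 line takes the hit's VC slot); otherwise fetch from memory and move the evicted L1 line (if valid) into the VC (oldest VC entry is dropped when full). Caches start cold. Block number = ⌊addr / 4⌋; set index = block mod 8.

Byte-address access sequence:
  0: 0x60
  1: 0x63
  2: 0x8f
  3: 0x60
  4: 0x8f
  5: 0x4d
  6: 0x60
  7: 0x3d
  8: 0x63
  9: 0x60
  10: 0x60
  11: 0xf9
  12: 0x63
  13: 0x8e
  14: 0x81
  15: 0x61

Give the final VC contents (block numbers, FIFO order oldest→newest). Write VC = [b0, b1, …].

VC = [19, 32]

0: 0x60 (blk 24, set 0) → MISS  vc=[]
1: 0x63 (blk 24, set 0) → L1-HIT  vc=[]
2: 0x8f (blk 35, set 3) → MISS  vc=[]
3: 0x60 (blk 24, set 0) → L1-HIT  vc=[]
4: 0x8f (blk 35, set 3) → L1-HIT  vc=[]
5: 0x4d (blk 19, set 3) → MISS  vc=[35]
6: 0x60 (blk 24, set 0) → L1-HIT  vc=[35]
7: 0x3d (blk 15, set 7) → MISS  vc=[35]
8: 0x63 (blk 24, set 0) → L1-HIT  vc=[35]
9: 0x60 (blk 24, set 0) → L1-HIT  vc=[35]
10: 0x60 (blk 24, set 0) → L1-HIT  vc=[35]
11: 0xf9 (blk 62, set 6) → MISS  vc=[35]
12: 0x63 (blk 24, set 0) → L1-HIT  vc=[35]
13: 0x8e (blk 35, set 3) → VC-HIT  vc=[19]
14: 0x81 (blk 32, set 0) → MISS  vc=[19, 24]
15: 0x61 (blk 24, set 0) → VC-HIT  vc=[19, 32]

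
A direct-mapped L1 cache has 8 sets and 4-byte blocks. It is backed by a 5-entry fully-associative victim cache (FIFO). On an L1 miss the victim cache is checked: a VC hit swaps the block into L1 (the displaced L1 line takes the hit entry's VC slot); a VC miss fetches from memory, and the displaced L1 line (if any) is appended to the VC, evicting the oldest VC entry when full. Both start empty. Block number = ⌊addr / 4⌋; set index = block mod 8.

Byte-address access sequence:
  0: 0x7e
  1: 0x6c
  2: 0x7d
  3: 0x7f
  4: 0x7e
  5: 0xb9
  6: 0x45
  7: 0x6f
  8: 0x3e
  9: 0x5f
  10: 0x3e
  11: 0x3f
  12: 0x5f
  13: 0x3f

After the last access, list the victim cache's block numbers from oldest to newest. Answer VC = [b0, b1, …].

#0 0x7e→b31/s7 MISS; vc=[]
#1 0x6c→b27/s3 MISS; vc=[]
#2 0x7d→b31/s7 L1-HIT; vc=[]
#3 0x7f→b31/s7 L1-HIT; vc=[]
#4 0x7e→b31/s7 L1-HIT; vc=[]
#5 0xb9→b46/s6 MISS; vc=[]
#6 0x45→b17/s1 MISS; vc=[]
#7 0x6f→b27/s3 L1-HIT; vc=[]
#8 0x3e→b15/s7 MISS; vc=[31]
#9 0x5f→b23/s7 MISS; vc=[31,15]
#10 0x3e→b15/s7 VC-HIT; vc=[31,23]
#11 0x3f→b15/s7 L1-HIT; vc=[31,23]
#12 0x5f→b23/s7 VC-HIT; vc=[31,15]
#13 0x3f→b15/s7 VC-HIT; vc=[31,23]

VC = [31, 23]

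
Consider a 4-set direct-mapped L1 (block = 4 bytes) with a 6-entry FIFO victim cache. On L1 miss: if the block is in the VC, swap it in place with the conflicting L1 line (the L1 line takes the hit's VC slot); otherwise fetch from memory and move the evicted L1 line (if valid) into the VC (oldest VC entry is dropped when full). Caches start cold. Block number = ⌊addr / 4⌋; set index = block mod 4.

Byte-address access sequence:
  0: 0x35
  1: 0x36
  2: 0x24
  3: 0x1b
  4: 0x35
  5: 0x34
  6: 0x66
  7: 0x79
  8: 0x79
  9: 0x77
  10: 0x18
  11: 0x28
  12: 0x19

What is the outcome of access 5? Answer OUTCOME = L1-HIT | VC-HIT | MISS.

OUTCOME = L1-HIT

0: 0x35 (blk 13, set 1) → MISS  vc=[]
1: 0x36 (blk 13, set 1) → L1-HIT  vc=[]
2: 0x24 (blk 9, set 1) → MISS  vc=[13]
3: 0x1b (blk 6, set 2) → MISS  vc=[13]
4: 0x35 (blk 13, set 1) → VC-HIT  vc=[9]
5: 0x34 (blk 13, set 1) → L1-HIT  vc=[9]
6: 0x66 (blk 25, set 1) → MISS  vc=[9, 13]
7: 0x79 (blk 30, set 2) → MISS  vc=[9, 13, 6]
8: 0x79 (blk 30, set 2) → L1-HIT  vc=[9, 13, 6]
9: 0x77 (blk 29, set 1) → MISS  vc=[9, 13, 6, 25]
10: 0x18 (blk 6, set 2) → VC-HIT  vc=[9, 13, 30, 25]
11: 0x28 (blk 10, set 2) → MISS  vc=[9, 13, 30, 25, 6]
12: 0x19 (blk 6, set 2) → VC-HIT  vc=[9, 13, 30, 25, 10]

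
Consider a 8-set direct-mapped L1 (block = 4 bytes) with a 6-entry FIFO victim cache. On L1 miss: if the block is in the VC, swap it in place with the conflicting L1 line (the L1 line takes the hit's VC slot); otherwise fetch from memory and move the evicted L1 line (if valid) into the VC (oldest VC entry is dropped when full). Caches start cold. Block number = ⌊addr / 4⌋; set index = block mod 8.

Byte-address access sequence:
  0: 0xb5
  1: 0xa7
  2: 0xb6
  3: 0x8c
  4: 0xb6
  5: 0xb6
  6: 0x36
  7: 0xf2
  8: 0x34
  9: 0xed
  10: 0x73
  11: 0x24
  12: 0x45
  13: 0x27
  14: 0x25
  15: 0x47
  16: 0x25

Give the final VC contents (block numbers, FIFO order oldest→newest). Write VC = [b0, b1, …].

VC = [45, 35, 60, 41, 17]

0: 0xb5 (blk 45, set 5) → MISS  vc=[]
1: 0xa7 (blk 41, set 1) → MISS  vc=[]
2: 0xb6 (blk 45, set 5) → L1-HIT  vc=[]
3: 0x8c (blk 35, set 3) → MISS  vc=[]
4: 0xb6 (blk 45, set 5) → L1-HIT  vc=[]
5: 0xb6 (blk 45, set 5) → L1-HIT  vc=[]
6: 0x36 (blk 13, set 5) → MISS  vc=[45]
7: 0xf2 (blk 60, set 4) → MISS  vc=[45]
8: 0x34 (blk 13, set 5) → L1-HIT  vc=[45]
9: 0xed (blk 59, set 3) → MISS  vc=[45, 35]
10: 0x73 (blk 28, set 4) → MISS  vc=[45, 35, 60]
11: 0x24 (blk 9, set 1) → MISS  vc=[45, 35, 60, 41]
12: 0x45 (blk 17, set 1) → MISS  vc=[45, 35, 60, 41, 9]
13: 0x27 (blk 9, set 1) → VC-HIT  vc=[45, 35, 60, 41, 17]
14: 0x25 (blk 9, set 1) → L1-HIT  vc=[45, 35, 60, 41, 17]
15: 0x47 (blk 17, set 1) → VC-HIT  vc=[45, 35, 60, 41, 9]
16: 0x25 (blk 9, set 1) → VC-HIT  vc=[45, 35, 60, 41, 17]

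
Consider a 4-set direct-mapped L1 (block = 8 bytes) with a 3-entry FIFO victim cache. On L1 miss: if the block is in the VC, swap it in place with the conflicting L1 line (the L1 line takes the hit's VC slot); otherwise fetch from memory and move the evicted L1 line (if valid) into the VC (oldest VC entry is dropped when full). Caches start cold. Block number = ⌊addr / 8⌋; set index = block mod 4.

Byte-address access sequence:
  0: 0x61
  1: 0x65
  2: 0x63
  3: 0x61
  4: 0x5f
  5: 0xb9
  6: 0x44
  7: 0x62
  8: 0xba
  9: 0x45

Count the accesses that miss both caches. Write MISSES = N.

  [0] addr=0x61 blk=12 s=0: MISS | VC []
  [1] addr=0x65 blk=12 s=0: L1-HIT | VC []
  [2] addr=0x63 blk=12 s=0: L1-HIT | VC []
  [3] addr=0x61 blk=12 s=0: L1-HIT | VC []
  [4] addr=0x5f blk=11 s=3: MISS | VC []
  [5] addr=0xb9 blk=23 s=3: MISS | VC [11]
  [6] addr=0x44 blk=8 s=0: MISS | VC [11, 12]
  [7] addr=0x62 blk=12 s=0: VC-HIT | VC [11, 8]
  [8] addr=0xba blk=23 s=3: L1-HIT | VC [11, 8]
  [9] addr=0x45 blk=8 s=0: VC-HIT | VC [11, 12]

MISSES = 4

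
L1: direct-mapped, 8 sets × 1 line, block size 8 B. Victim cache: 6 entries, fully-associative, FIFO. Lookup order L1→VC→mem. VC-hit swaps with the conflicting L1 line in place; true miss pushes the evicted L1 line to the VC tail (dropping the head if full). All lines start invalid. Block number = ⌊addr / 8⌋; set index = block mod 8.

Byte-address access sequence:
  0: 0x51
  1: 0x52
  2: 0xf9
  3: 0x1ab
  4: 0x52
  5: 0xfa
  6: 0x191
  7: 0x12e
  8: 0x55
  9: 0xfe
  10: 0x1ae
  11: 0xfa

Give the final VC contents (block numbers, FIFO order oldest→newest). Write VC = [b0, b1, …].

VC = [50, 37]

  [0] addr=0x51 blk=10 s=2: MISS | VC []
  [1] addr=0x52 blk=10 s=2: L1-HIT | VC []
  [2] addr=0xf9 blk=31 s=7: MISS | VC []
  [3] addr=0x1ab blk=53 s=5: MISS | VC []
  [4] addr=0x52 blk=10 s=2: L1-HIT | VC []
  [5] addr=0xfa blk=31 s=7: L1-HIT | VC []
  [6] addr=0x191 blk=50 s=2: MISS | VC [10]
  [7] addr=0x12e blk=37 s=5: MISS | VC [10, 53]
  [8] addr=0x55 blk=10 s=2: VC-HIT | VC [50, 53]
  [9] addr=0xfe blk=31 s=7: L1-HIT | VC [50, 53]
  [10] addr=0x1ae blk=53 s=5: VC-HIT | VC [50, 37]
  [11] addr=0xfa blk=31 s=7: L1-HIT | VC [50, 37]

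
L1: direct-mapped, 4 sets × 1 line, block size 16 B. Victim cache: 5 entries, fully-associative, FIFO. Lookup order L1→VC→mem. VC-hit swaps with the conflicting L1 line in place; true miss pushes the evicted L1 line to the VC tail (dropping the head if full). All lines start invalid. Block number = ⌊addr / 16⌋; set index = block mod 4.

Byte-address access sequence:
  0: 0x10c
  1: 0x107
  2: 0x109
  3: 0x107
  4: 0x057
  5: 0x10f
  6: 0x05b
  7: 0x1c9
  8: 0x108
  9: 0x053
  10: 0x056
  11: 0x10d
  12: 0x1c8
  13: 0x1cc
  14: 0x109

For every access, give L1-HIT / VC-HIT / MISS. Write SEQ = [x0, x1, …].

#0 0x10c→b16/s0 MISS; vc=[]
#1 0x107→b16/s0 L1-HIT; vc=[]
#2 0x109→b16/s0 L1-HIT; vc=[]
#3 0x107→b16/s0 L1-HIT; vc=[]
#4 0x57→b5/s1 MISS; vc=[]
#5 0x10f→b16/s0 L1-HIT; vc=[]
#6 0x5b→b5/s1 L1-HIT; vc=[]
#7 0x1c9→b28/s0 MISS; vc=[16]
#8 0x108→b16/s0 VC-HIT; vc=[28]
#9 0x53→b5/s1 L1-HIT; vc=[28]
#10 0x56→b5/s1 L1-HIT; vc=[28]
#11 0x10d→b16/s0 L1-HIT; vc=[28]
#12 0x1c8→b28/s0 VC-HIT; vc=[16]
#13 0x1cc→b28/s0 L1-HIT; vc=[16]
#14 0x109→b16/s0 VC-HIT; vc=[28]

SEQ = [MISS, L1-HIT, L1-HIT, L1-HIT, MISS, L1-HIT, L1-HIT, MISS, VC-HIT, L1-HIT, L1-HIT, L1-HIT, VC-HIT, L1-HIT, VC-HIT]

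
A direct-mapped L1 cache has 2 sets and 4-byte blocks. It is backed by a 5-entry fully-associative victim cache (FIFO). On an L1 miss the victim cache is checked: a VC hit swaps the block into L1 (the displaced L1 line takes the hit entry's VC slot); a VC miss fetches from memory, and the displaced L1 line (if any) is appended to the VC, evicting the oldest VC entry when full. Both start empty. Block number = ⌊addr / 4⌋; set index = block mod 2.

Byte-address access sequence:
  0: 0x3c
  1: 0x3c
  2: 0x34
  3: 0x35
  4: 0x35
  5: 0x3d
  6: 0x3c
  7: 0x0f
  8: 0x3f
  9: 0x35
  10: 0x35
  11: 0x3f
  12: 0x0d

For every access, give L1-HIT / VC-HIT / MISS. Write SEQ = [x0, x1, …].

SEQ = [MISS, L1-HIT, MISS, L1-HIT, L1-HIT, VC-HIT, L1-HIT, MISS, VC-HIT, VC-HIT, L1-HIT, VC-HIT, VC-HIT]

  [0] addr=0x3c blk=15 s=1: MISS | VC []
  [1] addr=0x3c blk=15 s=1: L1-HIT | VC []
  [2] addr=0x34 blk=13 s=1: MISS | VC [15]
  [3] addr=0x35 blk=13 s=1: L1-HIT | VC [15]
  [4] addr=0x35 blk=13 s=1: L1-HIT | VC [15]
  [5] addr=0x3d blk=15 s=1: VC-HIT | VC [13]
  [6] addr=0x3c blk=15 s=1: L1-HIT | VC [13]
  [7] addr=0xf blk=3 s=1: MISS | VC [13, 15]
  [8] addr=0x3f blk=15 s=1: VC-HIT | VC [13, 3]
  [9] addr=0x35 blk=13 s=1: VC-HIT | VC [15, 3]
  [10] addr=0x35 blk=13 s=1: L1-HIT | VC [15, 3]
  [11] addr=0x3f blk=15 s=1: VC-HIT | VC [13, 3]
  [12] addr=0xd blk=3 s=1: VC-HIT | VC [13, 15]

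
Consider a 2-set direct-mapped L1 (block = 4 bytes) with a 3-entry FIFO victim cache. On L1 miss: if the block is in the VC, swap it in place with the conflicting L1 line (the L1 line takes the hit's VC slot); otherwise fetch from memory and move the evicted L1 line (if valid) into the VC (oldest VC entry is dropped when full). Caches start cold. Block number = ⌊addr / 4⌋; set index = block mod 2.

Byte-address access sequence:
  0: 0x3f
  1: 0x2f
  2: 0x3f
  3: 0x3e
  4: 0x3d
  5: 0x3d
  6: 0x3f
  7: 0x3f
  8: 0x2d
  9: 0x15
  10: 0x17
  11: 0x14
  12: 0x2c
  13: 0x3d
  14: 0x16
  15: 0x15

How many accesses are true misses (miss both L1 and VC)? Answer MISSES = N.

MISSES = 3

#0 0x3f→b15/s1 MISS; vc=[]
#1 0x2f→b11/s1 MISS; vc=[15]
#2 0x3f→b15/s1 VC-HIT; vc=[11]
#3 0x3e→b15/s1 L1-HIT; vc=[11]
#4 0x3d→b15/s1 L1-HIT; vc=[11]
#5 0x3d→b15/s1 L1-HIT; vc=[11]
#6 0x3f→b15/s1 L1-HIT; vc=[11]
#7 0x3f→b15/s1 L1-HIT; vc=[11]
#8 0x2d→b11/s1 VC-HIT; vc=[15]
#9 0x15→b5/s1 MISS; vc=[15,11]
#10 0x17→b5/s1 L1-HIT; vc=[15,11]
#11 0x14→b5/s1 L1-HIT; vc=[15,11]
#12 0x2c→b11/s1 VC-HIT; vc=[15,5]
#13 0x3d→b15/s1 VC-HIT; vc=[11,5]
#14 0x16→b5/s1 VC-HIT; vc=[11,15]
#15 0x15→b5/s1 L1-HIT; vc=[11,15]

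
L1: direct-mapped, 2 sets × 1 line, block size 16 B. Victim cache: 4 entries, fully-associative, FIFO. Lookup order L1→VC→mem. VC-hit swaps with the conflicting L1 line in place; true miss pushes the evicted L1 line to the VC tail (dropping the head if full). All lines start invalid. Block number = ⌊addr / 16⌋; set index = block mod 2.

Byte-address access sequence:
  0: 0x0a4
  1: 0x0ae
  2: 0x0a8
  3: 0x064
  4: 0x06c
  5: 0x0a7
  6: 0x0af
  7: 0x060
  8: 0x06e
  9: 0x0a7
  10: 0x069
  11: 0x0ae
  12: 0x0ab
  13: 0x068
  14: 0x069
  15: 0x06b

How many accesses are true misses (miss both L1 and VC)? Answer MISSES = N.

  [0] addr=0xa4 blk=10 s=0: MISS | VC []
  [1] addr=0xae blk=10 s=0: L1-HIT | VC []
  [2] addr=0xa8 blk=10 s=0: L1-HIT | VC []
  [3] addr=0x64 blk=6 s=0: MISS | VC [10]
  [4] addr=0x6c blk=6 s=0: L1-HIT | VC [10]
  [5] addr=0xa7 blk=10 s=0: VC-HIT | VC [6]
  [6] addr=0xaf blk=10 s=0: L1-HIT | VC [6]
  [7] addr=0x60 blk=6 s=0: VC-HIT | VC [10]
  [8] addr=0x6e blk=6 s=0: L1-HIT | VC [10]
  [9] addr=0xa7 blk=10 s=0: VC-HIT | VC [6]
  [10] addr=0x69 blk=6 s=0: VC-HIT | VC [10]
  [11] addr=0xae blk=10 s=0: VC-HIT | VC [6]
  [12] addr=0xab blk=10 s=0: L1-HIT | VC [6]
  [13] addr=0x68 blk=6 s=0: VC-HIT | VC [10]
  [14] addr=0x69 blk=6 s=0: L1-HIT | VC [10]
  [15] addr=0x6b blk=6 s=0: L1-HIT | VC [10]

MISSES = 2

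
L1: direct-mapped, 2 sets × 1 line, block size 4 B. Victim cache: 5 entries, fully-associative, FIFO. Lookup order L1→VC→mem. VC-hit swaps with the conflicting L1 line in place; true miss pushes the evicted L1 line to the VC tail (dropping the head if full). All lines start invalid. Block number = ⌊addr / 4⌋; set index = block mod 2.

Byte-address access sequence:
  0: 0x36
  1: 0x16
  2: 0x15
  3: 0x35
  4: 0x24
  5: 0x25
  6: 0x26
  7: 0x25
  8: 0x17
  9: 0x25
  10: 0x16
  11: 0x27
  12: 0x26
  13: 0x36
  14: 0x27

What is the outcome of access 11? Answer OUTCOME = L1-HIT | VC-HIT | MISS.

  [0] addr=0x36 blk=13 s=1: MISS | VC []
  [1] addr=0x16 blk=5 s=1: MISS | VC [13]
  [2] addr=0x15 blk=5 s=1: L1-HIT | VC [13]
  [3] addr=0x35 blk=13 s=1: VC-HIT | VC [5]
  [4] addr=0x24 blk=9 s=1: MISS | VC [5, 13]
  [5] addr=0x25 blk=9 s=1: L1-HIT | VC [5, 13]
  [6] addr=0x26 blk=9 s=1: L1-HIT | VC [5, 13]
  [7] addr=0x25 blk=9 s=1: L1-HIT | VC [5, 13]
  [8] addr=0x17 blk=5 s=1: VC-HIT | VC [9, 13]
  [9] addr=0x25 blk=9 s=1: VC-HIT | VC [5, 13]
  [10] addr=0x16 blk=5 s=1: VC-HIT | VC [9, 13]
  [11] addr=0x27 blk=9 s=1: VC-HIT | VC [5, 13]
  [12] addr=0x26 blk=9 s=1: L1-HIT | VC [5, 13]
  [13] addr=0x36 blk=13 s=1: VC-HIT | VC [5, 9]
  [14] addr=0x27 blk=9 s=1: VC-HIT | VC [5, 13]

OUTCOME = VC-HIT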